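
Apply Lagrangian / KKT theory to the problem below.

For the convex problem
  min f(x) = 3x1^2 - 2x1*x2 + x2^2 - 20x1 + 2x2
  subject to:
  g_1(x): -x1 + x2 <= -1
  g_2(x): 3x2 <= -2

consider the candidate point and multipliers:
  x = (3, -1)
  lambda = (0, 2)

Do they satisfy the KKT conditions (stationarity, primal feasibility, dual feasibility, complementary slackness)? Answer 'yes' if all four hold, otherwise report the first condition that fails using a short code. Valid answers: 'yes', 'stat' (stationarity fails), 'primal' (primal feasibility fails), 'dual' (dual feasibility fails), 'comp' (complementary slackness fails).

Gradient of f: grad f(x) = Q x + c = (0, -6)
Constraint values g_i(x) = a_i^T x - b_i:
  g_1((3, -1)) = -3
  g_2((3, -1)) = -1
Stationarity residual: grad f(x) + sum_i lambda_i a_i = (0, 0)
  -> stationarity OK
Primal feasibility (all g_i <= 0): OK
Dual feasibility (all lambda_i >= 0): OK
Complementary slackness (lambda_i * g_i(x) = 0 for all i): FAILS

Verdict: the first failing condition is complementary_slackness -> comp.

comp


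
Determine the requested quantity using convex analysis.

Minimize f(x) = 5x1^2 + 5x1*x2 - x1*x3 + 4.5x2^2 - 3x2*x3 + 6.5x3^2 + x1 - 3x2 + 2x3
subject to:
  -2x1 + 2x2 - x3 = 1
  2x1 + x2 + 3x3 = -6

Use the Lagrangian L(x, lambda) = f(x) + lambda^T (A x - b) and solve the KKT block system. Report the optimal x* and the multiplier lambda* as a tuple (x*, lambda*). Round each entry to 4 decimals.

Form the Lagrangian:
  L(x, lambda) = (1/2) x^T Q x + c^T x + lambda^T (A x - b)
Stationarity (grad_x L = 0): Q x + c + A^T lambda = 0.
Primal feasibility: A x = b.

This gives the KKT block system:
  [ Q   A^T ] [ x     ]   [-c ]
  [ A    0  ] [ lambda ] = [ b ]

Solving the linear system:
  x*      = (-0.5435, -0.7391, -1.3913)
  lambda* = (1.6087, 4.9783)
  f(x*)   = 13.5761

x* = (-0.5435, -0.7391, -1.3913), lambda* = (1.6087, 4.9783)


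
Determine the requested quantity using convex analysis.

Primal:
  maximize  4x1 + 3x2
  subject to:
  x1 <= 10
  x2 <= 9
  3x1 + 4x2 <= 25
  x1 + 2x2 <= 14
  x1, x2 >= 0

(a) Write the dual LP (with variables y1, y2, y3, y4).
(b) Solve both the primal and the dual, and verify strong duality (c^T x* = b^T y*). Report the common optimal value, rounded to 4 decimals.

The standard primal-dual pair for 'max c^T x s.t. A x <= b, x >= 0' is:
  Dual:  min b^T y  s.t.  A^T y >= c,  y >= 0.

So the dual LP is:
  minimize  10y1 + 9y2 + 25y3 + 14y4
  subject to:
    y1 + 3y3 + y4 >= 4
    y2 + 4y3 + 2y4 >= 3
    y1, y2, y3, y4 >= 0

Solving the primal: x* = (8.3333, 0).
  primal value c^T x* = 33.3333.
Solving the dual: y* = (0, 0, 1.3333, 0).
  dual value b^T y* = 33.3333.
Strong duality: c^T x* = b^T y*. Confirmed.

33.3333


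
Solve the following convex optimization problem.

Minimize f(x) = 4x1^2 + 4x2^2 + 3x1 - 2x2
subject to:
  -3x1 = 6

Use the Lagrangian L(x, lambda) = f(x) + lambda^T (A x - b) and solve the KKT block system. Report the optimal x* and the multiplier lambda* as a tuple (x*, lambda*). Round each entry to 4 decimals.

Form the Lagrangian:
  L(x, lambda) = (1/2) x^T Q x + c^T x + lambda^T (A x - b)
Stationarity (grad_x L = 0): Q x + c + A^T lambda = 0.
Primal feasibility: A x = b.

This gives the KKT block system:
  [ Q   A^T ] [ x     ]   [-c ]
  [ A    0  ] [ lambda ] = [ b ]

Solving the linear system:
  x*      = (-2, 0.25)
  lambda* = (-4.3333)
  f(x*)   = 9.75

x* = (-2, 0.25), lambda* = (-4.3333)


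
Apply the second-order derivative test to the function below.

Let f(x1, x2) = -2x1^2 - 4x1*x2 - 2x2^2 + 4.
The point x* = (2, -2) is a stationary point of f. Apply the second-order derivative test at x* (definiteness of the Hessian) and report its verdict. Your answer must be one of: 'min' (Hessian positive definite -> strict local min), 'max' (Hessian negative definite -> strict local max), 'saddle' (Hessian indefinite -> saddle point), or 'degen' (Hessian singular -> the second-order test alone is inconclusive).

Compute the Hessian H = grad^2 f:
  H = [[-4, -4], [-4, -4]]
Verify stationarity: grad f(x*) = H x* + g = (0, 0).
Eigenvalues of H: -8, 0.
H has a zero eigenvalue (singular; negative semidefinite but not definite), so H is neither positive definite, negative definite, nor indefinite. The second-order test alone is inconclusive -> degen.
(Indeed, f is constant along the null direction of H through x*, so x* is not a strict local extremum.)

degen


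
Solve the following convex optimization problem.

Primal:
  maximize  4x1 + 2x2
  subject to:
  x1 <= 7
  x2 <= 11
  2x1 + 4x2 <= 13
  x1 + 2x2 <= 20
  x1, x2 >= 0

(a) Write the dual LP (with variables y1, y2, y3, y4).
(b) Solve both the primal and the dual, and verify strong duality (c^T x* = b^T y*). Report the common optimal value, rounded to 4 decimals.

The standard primal-dual pair for 'max c^T x s.t. A x <= b, x >= 0' is:
  Dual:  min b^T y  s.t.  A^T y >= c,  y >= 0.

So the dual LP is:
  minimize  7y1 + 11y2 + 13y3 + 20y4
  subject to:
    y1 + 2y3 + y4 >= 4
    y2 + 4y3 + 2y4 >= 2
    y1, y2, y3, y4 >= 0

Solving the primal: x* = (6.5, 0).
  primal value c^T x* = 26.
Solving the dual: y* = (0, 0, 2, 0).
  dual value b^T y* = 26.
Strong duality: c^T x* = b^T y*. Confirmed.

26


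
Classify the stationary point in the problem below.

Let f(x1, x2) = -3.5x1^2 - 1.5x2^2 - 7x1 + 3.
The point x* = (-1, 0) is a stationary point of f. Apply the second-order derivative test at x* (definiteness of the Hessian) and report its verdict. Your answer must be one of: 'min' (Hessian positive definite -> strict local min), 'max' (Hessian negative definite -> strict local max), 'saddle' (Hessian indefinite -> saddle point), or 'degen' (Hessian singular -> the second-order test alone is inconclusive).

Compute the Hessian H = grad^2 f:
  H = [[-7, 0], [0, -3]]
Verify stationarity: grad f(x*) = H x* + g = (0, 0).
Eigenvalues of H: -7, -3.
Both eigenvalues < 0, so H is negative definite -> x* is a strict local max.

max


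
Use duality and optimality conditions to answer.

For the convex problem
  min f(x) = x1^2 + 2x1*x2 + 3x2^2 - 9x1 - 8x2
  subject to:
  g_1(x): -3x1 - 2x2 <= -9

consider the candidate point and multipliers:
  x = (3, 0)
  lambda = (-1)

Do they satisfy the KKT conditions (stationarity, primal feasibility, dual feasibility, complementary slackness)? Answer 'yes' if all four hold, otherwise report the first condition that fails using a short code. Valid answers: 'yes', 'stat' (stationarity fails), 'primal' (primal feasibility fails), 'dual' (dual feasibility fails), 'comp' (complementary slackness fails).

Gradient of f: grad f(x) = Q x + c = (-3, -2)
Constraint values g_i(x) = a_i^T x - b_i:
  g_1((3, 0)) = 0
Stationarity residual: grad f(x) + sum_i lambda_i a_i = (0, 0)
  -> stationarity OK
Primal feasibility (all g_i <= 0): OK
Dual feasibility (all lambda_i >= 0): FAILS
Complementary slackness (lambda_i * g_i(x) = 0 for all i): OK

Verdict: the first failing condition is dual_feasibility -> dual.

dual


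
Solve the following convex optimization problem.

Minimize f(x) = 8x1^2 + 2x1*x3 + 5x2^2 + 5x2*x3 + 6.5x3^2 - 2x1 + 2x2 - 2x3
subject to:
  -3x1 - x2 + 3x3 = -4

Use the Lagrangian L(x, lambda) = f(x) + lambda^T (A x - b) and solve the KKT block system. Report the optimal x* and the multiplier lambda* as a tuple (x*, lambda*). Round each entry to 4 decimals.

Form the Lagrangian:
  L(x, lambda) = (1/2) x^T Q x + c^T x + lambda^T (A x - b)
Stationarity (grad_x L = 0): Q x + c + A^T lambda = 0.
Primal feasibility: A x = b.

This gives the KKT block system:
  [ Q   A^T ] [ x     ]   [-c ]
  [ A    0  ] [ lambda ] = [ b ]

Solving the linear system:
  x*      = (0.6283, 0.3267, -0.5962)
  lambda* = (2.2866)
  f(x*)   = 4.8679

x* = (0.6283, 0.3267, -0.5962), lambda* = (2.2866)


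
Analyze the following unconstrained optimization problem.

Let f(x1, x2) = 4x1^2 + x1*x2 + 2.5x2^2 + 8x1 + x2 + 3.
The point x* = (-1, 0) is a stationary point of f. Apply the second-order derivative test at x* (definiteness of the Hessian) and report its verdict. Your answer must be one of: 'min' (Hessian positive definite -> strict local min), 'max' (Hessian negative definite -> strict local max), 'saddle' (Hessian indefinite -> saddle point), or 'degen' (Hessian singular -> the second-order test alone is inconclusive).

Compute the Hessian H = grad^2 f:
  H = [[8, 1], [1, 5]]
Verify stationarity: grad f(x*) = H x* + g = (0, 0).
Eigenvalues of H: 4.6972, 8.3028.
Both eigenvalues > 0, so H is positive definite -> x* is a strict local min.

min


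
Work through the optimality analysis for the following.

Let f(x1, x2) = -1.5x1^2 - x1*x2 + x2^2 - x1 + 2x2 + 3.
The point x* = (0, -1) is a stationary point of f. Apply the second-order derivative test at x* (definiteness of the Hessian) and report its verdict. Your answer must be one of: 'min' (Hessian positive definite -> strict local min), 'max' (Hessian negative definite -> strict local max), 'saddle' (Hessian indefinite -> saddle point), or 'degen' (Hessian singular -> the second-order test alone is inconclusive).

Compute the Hessian H = grad^2 f:
  H = [[-3, -1], [-1, 2]]
Verify stationarity: grad f(x*) = H x* + g = (0, 0).
Eigenvalues of H: -3.1926, 2.1926.
Eigenvalues have mixed signs, so H is indefinite -> x* is a saddle point.

saddle


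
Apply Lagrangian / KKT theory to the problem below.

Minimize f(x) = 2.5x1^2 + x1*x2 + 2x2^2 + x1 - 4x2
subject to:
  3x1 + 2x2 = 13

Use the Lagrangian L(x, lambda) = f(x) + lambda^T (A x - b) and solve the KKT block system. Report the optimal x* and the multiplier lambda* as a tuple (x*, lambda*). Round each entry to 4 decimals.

Form the Lagrangian:
  L(x, lambda) = (1/2) x^T Q x + c^T x + lambda^T (A x - b)
Stationarity (grad_x L = 0): Q x + c + A^T lambda = 0.
Primal feasibility: A x = b.

This gives the KKT block system:
  [ Q   A^T ] [ x     ]   [-c ]
  [ A    0  ] [ lambda ] = [ b ]

Solving the linear system:
  x*      = (2.3182, 3.0227)
  lambda* = (-5.2045)
  f(x*)   = 28.9432

x* = (2.3182, 3.0227), lambda* = (-5.2045)


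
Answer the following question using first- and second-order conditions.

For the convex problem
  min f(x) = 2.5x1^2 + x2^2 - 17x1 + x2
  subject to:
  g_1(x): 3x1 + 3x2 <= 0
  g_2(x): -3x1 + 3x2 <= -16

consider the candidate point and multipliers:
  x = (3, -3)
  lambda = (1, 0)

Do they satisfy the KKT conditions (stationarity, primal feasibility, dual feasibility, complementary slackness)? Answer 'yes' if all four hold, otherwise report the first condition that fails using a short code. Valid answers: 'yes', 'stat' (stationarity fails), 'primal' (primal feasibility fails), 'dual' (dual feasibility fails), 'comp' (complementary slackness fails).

Gradient of f: grad f(x) = Q x + c = (-2, -5)
Constraint values g_i(x) = a_i^T x - b_i:
  g_1((3, -3)) = 0
  g_2((3, -3)) = -2
Stationarity residual: grad f(x) + sum_i lambda_i a_i = (1, -2)
  -> stationarity FAILS
Primal feasibility (all g_i <= 0): OK
Dual feasibility (all lambda_i >= 0): OK
Complementary slackness (lambda_i * g_i(x) = 0 for all i): OK

Verdict: the first failing condition is stationarity -> stat.

stat


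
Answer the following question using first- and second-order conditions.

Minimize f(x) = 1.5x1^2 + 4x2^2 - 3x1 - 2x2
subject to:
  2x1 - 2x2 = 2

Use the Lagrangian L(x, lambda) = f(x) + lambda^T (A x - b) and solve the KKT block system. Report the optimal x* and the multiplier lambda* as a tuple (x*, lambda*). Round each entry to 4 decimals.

Form the Lagrangian:
  L(x, lambda) = (1/2) x^T Q x + c^T x + lambda^T (A x - b)
Stationarity (grad_x L = 0): Q x + c + A^T lambda = 0.
Primal feasibility: A x = b.

This gives the KKT block system:
  [ Q   A^T ] [ x     ]   [-c ]
  [ A    0  ] [ lambda ] = [ b ]

Solving the linear system:
  x*      = (1.1818, 0.1818)
  lambda* = (-0.2727)
  f(x*)   = -1.6818

x* = (1.1818, 0.1818), lambda* = (-0.2727)


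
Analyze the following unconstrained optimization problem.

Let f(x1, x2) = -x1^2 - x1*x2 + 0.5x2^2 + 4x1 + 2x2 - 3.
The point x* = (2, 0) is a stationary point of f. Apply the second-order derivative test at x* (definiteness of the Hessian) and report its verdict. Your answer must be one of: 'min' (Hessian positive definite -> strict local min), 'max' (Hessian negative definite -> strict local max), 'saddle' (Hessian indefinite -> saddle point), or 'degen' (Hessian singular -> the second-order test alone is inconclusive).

Compute the Hessian H = grad^2 f:
  H = [[-2, -1], [-1, 1]]
Verify stationarity: grad f(x*) = H x* + g = (0, 0).
Eigenvalues of H: -2.3028, 1.3028.
Eigenvalues have mixed signs, so H is indefinite -> x* is a saddle point.

saddle


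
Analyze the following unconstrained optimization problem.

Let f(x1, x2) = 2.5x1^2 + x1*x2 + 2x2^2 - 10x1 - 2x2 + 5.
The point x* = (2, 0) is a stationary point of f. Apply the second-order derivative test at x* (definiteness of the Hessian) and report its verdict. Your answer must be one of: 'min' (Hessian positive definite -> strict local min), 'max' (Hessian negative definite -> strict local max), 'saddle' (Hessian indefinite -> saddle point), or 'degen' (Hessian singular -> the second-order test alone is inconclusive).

Compute the Hessian H = grad^2 f:
  H = [[5, 1], [1, 4]]
Verify stationarity: grad f(x*) = H x* + g = (0, 0).
Eigenvalues of H: 3.382, 5.618.
Both eigenvalues > 0, so H is positive definite -> x* is a strict local min.

min


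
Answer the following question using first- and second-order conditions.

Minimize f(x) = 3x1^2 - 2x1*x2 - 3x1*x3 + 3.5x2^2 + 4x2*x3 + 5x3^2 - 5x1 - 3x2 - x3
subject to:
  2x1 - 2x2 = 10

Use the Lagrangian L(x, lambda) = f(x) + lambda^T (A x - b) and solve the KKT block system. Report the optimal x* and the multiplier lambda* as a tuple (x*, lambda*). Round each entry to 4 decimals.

Form the Lagrangian:
  L(x, lambda) = (1/2) x^T Q x + c^T x + lambda^T (A x - b)
Stationarity (grad_x L = 0): Q x + c + A^T lambda = 0.
Primal feasibility: A x = b.

This gives the KKT block system:
  [ Q   A^T ] [ x     ]   [-c ]
  [ A    0  ] [ lambda ] = [ b ]

Solving the linear system:
  x*      = (3.4719, -1.5281, 1.7528)
  lambda* = (-6.8146)
  f(x*)   = 26.809

x* = (3.4719, -1.5281, 1.7528), lambda* = (-6.8146)


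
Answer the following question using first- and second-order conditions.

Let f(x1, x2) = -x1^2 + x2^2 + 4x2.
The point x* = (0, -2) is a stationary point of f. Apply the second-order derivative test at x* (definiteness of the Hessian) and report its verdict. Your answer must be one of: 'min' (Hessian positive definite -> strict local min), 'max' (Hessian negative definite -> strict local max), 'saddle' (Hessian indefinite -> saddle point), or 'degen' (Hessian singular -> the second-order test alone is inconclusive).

Compute the Hessian H = grad^2 f:
  H = [[-2, 0], [0, 2]]
Verify stationarity: grad f(x*) = H x* + g = (0, 0).
Eigenvalues of H: -2, 2.
Eigenvalues have mixed signs, so H is indefinite -> x* is a saddle point.

saddle


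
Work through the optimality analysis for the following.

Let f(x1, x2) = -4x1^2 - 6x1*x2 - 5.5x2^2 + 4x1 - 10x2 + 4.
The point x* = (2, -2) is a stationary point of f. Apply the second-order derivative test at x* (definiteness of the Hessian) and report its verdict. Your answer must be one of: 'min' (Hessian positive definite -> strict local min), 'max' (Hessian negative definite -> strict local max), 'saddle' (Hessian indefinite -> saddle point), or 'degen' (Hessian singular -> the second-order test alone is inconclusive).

Compute the Hessian H = grad^2 f:
  H = [[-8, -6], [-6, -11]]
Verify stationarity: grad f(x*) = H x* + g = (0, 0).
Eigenvalues of H: -15.6847, -3.3153.
Both eigenvalues < 0, so H is negative definite -> x* is a strict local max.

max


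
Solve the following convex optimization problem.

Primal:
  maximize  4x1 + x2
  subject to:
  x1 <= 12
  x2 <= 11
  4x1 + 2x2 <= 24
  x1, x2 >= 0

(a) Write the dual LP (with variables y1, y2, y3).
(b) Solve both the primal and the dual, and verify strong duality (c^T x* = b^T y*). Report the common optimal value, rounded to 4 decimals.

The standard primal-dual pair for 'max c^T x s.t. A x <= b, x >= 0' is:
  Dual:  min b^T y  s.t.  A^T y >= c,  y >= 0.

So the dual LP is:
  minimize  12y1 + 11y2 + 24y3
  subject to:
    y1 + 4y3 >= 4
    y2 + 2y3 >= 1
    y1, y2, y3 >= 0

Solving the primal: x* = (6, 0).
  primal value c^T x* = 24.
Solving the dual: y* = (0, 0, 1).
  dual value b^T y* = 24.
Strong duality: c^T x* = b^T y*. Confirmed.

24


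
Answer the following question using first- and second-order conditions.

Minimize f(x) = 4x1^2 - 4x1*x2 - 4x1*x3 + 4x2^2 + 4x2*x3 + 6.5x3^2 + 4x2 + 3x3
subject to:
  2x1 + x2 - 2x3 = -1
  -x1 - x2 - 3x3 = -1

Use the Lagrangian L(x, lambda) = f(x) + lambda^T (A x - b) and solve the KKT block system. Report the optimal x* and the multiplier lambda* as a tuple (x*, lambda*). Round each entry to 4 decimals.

Form the Lagrangian:
  L(x, lambda) = (1/2) x^T Q x + c^T x + lambda^T (A x - b)
Stationarity (grad_x L = 0): Q x + c + A^T lambda = 0.
Primal feasibility: A x = b.

This gives the KKT block system:
  [ Q   A^T ] [ x     ]   [-c ]
  [ A    0  ] [ lambda ] = [ b ]

Solving the linear system:
  x*      = (0.152, -0.4431, 0.4304)
  lambda* = (0.3018, 1.8704)
  f(x*)   = 0.8454

x* = (0.152, -0.4431, 0.4304), lambda* = (0.3018, 1.8704)


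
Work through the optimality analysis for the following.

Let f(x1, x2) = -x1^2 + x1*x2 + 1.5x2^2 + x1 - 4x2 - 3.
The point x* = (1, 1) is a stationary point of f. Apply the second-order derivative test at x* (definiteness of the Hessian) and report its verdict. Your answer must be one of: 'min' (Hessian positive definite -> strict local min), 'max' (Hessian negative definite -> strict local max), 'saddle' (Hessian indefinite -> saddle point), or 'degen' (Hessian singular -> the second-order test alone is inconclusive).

Compute the Hessian H = grad^2 f:
  H = [[-2, 1], [1, 3]]
Verify stationarity: grad f(x*) = H x* + g = (0, 0).
Eigenvalues of H: -2.1926, 3.1926.
Eigenvalues have mixed signs, so H is indefinite -> x* is a saddle point.

saddle


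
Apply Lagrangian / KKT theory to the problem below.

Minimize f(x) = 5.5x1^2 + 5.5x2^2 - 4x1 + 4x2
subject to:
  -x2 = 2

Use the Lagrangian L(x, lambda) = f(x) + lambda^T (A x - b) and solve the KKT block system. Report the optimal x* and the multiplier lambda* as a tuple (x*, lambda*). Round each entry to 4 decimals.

Form the Lagrangian:
  L(x, lambda) = (1/2) x^T Q x + c^T x + lambda^T (A x - b)
Stationarity (grad_x L = 0): Q x + c + A^T lambda = 0.
Primal feasibility: A x = b.

This gives the KKT block system:
  [ Q   A^T ] [ x     ]   [-c ]
  [ A    0  ] [ lambda ] = [ b ]

Solving the linear system:
  x*      = (0.3636, -2)
  lambda* = (-18)
  f(x*)   = 13.2727

x* = (0.3636, -2), lambda* = (-18)


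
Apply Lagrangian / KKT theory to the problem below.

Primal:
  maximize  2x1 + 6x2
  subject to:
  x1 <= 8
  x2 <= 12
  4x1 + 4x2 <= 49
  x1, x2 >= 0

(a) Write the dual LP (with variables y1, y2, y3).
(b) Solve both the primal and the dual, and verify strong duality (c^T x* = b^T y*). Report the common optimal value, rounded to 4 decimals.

The standard primal-dual pair for 'max c^T x s.t. A x <= b, x >= 0' is:
  Dual:  min b^T y  s.t.  A^T y >= c,  y >= 0.

So the dual LP is:
  minimize  8y1 + 12y2 + 49y3
  subject to:
    y1 + 4y3 >= 2
    y2 + 4y3 >= 6
    y1, y2, y3 >= 0

Solving the primal: x* = (0.25, 12).
  primal value c^T x* = 72.5.
Solving the dual: y* = (0, 4, 0.5).
  dual value b^T y* = 72.5.
Strong duality: c^T x* = b^T y*. Confirmed.

72.5


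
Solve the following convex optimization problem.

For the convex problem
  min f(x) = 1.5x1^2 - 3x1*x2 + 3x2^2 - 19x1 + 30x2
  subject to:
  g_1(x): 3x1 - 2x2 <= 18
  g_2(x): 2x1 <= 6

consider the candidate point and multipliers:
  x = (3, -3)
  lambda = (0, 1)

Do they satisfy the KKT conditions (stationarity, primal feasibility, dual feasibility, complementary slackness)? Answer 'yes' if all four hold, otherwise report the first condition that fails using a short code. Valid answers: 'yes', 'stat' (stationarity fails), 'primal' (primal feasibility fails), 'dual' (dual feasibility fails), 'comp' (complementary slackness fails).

Gradient of f: grad f(x) = Q x + c = (-1, 3)
Constraint values g_i(x) = a_i^T x - b_i:
  g_1((3, -3)) = -3
  g_2((3, -3)) = 0
Stationarity residual: grad f(x) + sum_i lambda_i a_i = (1, 3)
  -> stationarity FAILS
Primal feasibility (all g_i <= 0): OK
Dual feasibility (all lambda_i >= 0): OK
Complementary slackness (lambda_i * g_i(x) = 0 for all i): OK

Verdict: the first failing condition is stationarity -> stat.

stat


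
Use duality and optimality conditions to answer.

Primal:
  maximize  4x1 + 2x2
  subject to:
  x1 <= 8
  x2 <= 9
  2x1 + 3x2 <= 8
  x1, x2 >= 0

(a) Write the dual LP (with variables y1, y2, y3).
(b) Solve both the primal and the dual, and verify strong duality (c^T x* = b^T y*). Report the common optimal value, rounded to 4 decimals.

The standard primal-dual pair for 'max c^T x s.t. A x <= b, x >= 0' is:
  Dual:  min b^T y  s.t.  A^T y >= c,  y >= 0.

So the dual LP is:
  minimize  8y1 + 9y2 + 8y3
  subject to:
    y1 + 2y3 >= 4
    y2 + 3y3 >= 2
    y1, y2, y3 >= 0

Solving the primal: x* = (4, 0).
  primal value c^T x* = 16.
Solving the dual: y* = (0, 0, 2).
  dual value b^T y* = 16.
Strong duality: c^T x* = b^T y*. Confirmed.

16


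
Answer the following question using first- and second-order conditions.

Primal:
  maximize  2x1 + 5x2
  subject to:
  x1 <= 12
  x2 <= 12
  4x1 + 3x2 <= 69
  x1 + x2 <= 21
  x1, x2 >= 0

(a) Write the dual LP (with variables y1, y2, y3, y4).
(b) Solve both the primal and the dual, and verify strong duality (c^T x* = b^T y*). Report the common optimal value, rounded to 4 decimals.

The standard primal-dual pair for 'max c^T x s.t. A x <= b, x >= 0' is:
  Dual:  min b^T y  s.t.  A^T y >= c,  y >= 0.

So the dual LP is:
  minimize  12y1 + 12y2 + 69y3 + 21y4
  subject to:
    y1 + 4y3 + y4 >= 2
    y2 + 3y3 + y4 >= 5
    y1, y2, y3, y4 >= 0

Solving the primal: x* = (8.25, 12).
  primal value c^T x* = 76.5.
Solving the dual: y* = (0, 3.5, 0.5, 0).
  dual value b^T y* = 76.5.
Strong duality: c^T x* = b^T y*. Confirmed.

76.5


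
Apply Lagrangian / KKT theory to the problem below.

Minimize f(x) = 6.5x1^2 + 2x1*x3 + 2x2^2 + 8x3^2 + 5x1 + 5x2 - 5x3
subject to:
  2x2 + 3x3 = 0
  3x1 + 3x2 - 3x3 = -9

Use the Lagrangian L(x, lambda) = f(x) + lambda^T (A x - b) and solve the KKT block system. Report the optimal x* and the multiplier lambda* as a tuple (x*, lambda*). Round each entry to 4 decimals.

Form the Lagrangian:
  L(x, lambda) = (1/2) x^T Q x + c^T x + lambda^T (A x - b)
Stationarity (grad_x L = 0): Q x + c + A^T lambda = 0.
Primal feasibility: A x = b.

This gives the KKT block system:
  [ Q   A^T ] [ x     ]   [-c ]
  [ A    0  ] [ lambda ] = [ b ]

Solving the linear system:
  x*      = (-0.7742, -1.3355, 0.8903)
  lambda* = (-1.471, 1.0946)
  f(x*)   = -2.5742

x* = (-0.7742, -1.3355, 0.8903), lambda* = (-1.471, 1.0946)


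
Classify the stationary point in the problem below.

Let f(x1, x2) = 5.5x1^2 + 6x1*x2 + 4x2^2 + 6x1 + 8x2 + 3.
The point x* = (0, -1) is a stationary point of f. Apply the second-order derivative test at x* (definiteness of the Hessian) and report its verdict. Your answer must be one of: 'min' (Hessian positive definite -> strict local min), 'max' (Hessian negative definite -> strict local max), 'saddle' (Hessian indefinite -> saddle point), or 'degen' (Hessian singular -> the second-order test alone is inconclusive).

Compute the Hessian H = grad^2 f:
  H = [[11, 6], [6, 8]]
Verify stationarity: grad f(x*) = H x* + g = (0, 0).
Eigenvalues of H: 3.3153, 15.6847.
Both eigenvalues > 0, so H is positive definite -> x* is a strict local min.

min


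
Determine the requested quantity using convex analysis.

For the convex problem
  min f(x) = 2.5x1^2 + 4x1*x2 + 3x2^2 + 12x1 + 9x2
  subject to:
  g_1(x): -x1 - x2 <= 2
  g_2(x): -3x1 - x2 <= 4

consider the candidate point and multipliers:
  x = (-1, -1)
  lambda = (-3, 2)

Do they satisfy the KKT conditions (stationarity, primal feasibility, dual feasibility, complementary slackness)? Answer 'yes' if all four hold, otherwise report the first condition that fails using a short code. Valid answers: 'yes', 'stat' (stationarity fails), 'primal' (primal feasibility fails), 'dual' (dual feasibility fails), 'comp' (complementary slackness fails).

Gradient of f: grad f(x) = Q x + c = (3, -1)
Constraint values g_i(x) = a_i^T x - b_i:
  g_1((-1, -1)) = 0
  g_2((-1, -1)) = 0
Stationarity residual: grad f(x) + sum_i lambda_i a_i = (0, 0)
  -> stationarity OK
Primal feasibility (all g_i <= 0): OK
Dual feasibility (all lambda_i >= 0): FAILS
Complementary slackness (lambda_i * g_i(x) = 0 for all i): OK

Verdict: the first failing condition is dual_feasibility -> dual.

dual


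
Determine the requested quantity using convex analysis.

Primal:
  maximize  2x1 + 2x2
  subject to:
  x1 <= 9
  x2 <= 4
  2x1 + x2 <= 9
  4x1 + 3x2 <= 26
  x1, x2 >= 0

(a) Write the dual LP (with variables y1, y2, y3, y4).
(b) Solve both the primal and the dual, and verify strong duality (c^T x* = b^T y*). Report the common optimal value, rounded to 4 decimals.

The standard primal-dual pair for 'max c^T x s.t. A x <= b, x >= 0' is:
  Dual:  min b^T y  s.t.  A^T y >= c,  y >= 0.

So the dual LP is:
  minimize  9y1 + 4y2 + 9y3 + 26y4
  subject to:
    y1 + 2y3 + 4y4 >= 2
    y2 + y3 + 3y4 >= 2
    y1, y2, y3, y4 >= 0

Solving the primal: x* = (2.5, 4).
  primal value c^T x* = 13.
Solving the dual: y* = (0, 1, 1, 0).
  dual value b^T y* = 13.
Strong duality: c^T x* = b^T y*. Confirmed.

13


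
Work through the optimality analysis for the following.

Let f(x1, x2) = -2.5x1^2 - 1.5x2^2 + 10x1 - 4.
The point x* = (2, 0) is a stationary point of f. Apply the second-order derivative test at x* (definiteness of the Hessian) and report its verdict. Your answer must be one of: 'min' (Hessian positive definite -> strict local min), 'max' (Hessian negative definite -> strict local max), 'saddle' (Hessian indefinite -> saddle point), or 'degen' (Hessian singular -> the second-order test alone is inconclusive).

Compute the Hessian H = grad^2 f:
  H = [[-5, 0], [0, -3]]
Verify stationarity: grad f(x*) = H x* + g = (0, 0).
Eigenvalues of H: -5, -3.
Both eigenvalues < 0, so H is negative definite -> x* is a strict local max.

max


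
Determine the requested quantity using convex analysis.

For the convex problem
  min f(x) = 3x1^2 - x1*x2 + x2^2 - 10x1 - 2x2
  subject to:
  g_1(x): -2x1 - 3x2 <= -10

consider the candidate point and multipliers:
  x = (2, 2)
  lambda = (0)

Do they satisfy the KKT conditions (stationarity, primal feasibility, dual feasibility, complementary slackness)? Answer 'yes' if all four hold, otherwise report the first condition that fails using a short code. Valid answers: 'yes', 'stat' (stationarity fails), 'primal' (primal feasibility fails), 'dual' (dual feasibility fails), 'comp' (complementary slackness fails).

Gradient of f: grad f(x) = Q x + c = (0, 0)
Constraint values g_i(x) = a_i^T x - b_i:
  g_1((2, 2)) = 0
Stationarity residual: grad f(x) + sum_i lambda_i a_i = (0, 0)
  -> stationarity OK
Primal feasibility (all g_i <= 0): OK
Dual feasibility (all lambda_i >= 0): OK
Complementary slackness (lambda_i * g_i(x) = 0 for all i): OK

Verdict: yes, KKT holds.

yes


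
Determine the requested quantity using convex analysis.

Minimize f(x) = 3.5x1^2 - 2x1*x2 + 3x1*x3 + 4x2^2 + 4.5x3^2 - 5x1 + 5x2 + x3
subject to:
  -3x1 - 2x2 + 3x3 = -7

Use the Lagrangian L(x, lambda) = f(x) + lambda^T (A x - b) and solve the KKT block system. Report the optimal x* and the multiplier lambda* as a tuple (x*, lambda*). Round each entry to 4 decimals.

Form the Lagrangian:
  L(x, lambda) = (1/2) x^T Q x + c^T x + lambda^T (A x - b)
Stationarity (grad_x L = 0): Q x + c + A^T lambda = 0.
Primal feasibility: A x = b.

This gives the KKT block system:
  [ Q   A^T ] [ x     ]   [-c ]
  [ A    0  ] [ lambda ] = [ b ]

Solving the linear system:
  x*      = (1.4649, -0.038, -0.8938)
  lambda* = (0.883)
  f(x*)   = -1.1135

x* = (1.4649, -0.038, -0.8938), lambda* = (0.883)


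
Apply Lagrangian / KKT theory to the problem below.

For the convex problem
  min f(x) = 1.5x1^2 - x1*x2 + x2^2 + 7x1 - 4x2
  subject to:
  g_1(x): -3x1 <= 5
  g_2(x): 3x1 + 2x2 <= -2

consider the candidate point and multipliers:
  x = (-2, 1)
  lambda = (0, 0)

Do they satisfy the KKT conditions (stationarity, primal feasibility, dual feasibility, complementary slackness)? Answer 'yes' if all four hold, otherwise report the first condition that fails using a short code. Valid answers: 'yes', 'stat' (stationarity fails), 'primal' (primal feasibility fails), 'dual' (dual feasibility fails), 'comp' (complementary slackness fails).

Gradient of f: grad f(x) = Q x + c = (0, 0)
Constraint values g_i(x) = a_i^T x - b_i:
  g_1((-2, 1)) = 1
  g_2((-2, 1)) = -2
Stationarity residual: grad f(x) + sum_i lambda_i a_i = (0, 0)
  -> stationarity OK
Primal feasibility (all g_i <= 0): FAILS
Dual feasibility (all lambda_i >= 0): OK
Complementary slackness (lambda_i * g_i(x) = 0 for all i): OK

Verdict: the first failing condition is primal_feasibility -> primal.

primal


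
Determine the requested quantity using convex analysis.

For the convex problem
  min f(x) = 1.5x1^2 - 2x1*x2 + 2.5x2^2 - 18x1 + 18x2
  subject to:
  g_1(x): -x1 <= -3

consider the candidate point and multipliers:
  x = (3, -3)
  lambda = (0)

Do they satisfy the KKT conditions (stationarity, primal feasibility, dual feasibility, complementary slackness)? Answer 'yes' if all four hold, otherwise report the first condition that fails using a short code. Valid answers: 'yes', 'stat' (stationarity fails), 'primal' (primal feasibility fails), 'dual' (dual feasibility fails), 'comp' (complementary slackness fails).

Gradient of f: grad f(x) = Q x + c = (-3, -3)
Constraint values g_i(x) = a_i^T x - b_i:
  g_1((3, -3)) = 0
Stationarity residual: grad f(x) + sum_i lambda_i a_i = (-3, -3)
  -> stationarity FAILS
Primal feasibility (all g_i <= 0): OK
Dual feasibility (all lambda_i >= 0): OK
Complementary slackness (lambda_i * g_i(x) = 0 for all i): OK

Verdict: the first failing condition is stationarity -> stat.

stat


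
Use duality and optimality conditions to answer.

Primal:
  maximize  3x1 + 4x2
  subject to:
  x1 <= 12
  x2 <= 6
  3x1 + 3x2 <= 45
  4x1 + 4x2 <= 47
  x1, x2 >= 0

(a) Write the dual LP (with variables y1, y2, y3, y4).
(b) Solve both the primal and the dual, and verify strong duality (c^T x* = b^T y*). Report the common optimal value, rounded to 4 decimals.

The standard primal-dual pair for 'max c^T x s.t. A x <= b, x >= 0' is:
  Dual:  min b^T y  s.t.  A^T y >= c,  y >= 0.

So the dual LP is:
  minimize  12y1 + 6y2 + 45y3 + 47y4
  subject to:
    y1 + 3y3 + 4y4 >= 3
    y2 + 3y3 + 4y4 >= 4
    y1, y2, y3, y4 >= 0

Solving the primal: x* = (5.75, 6).
  primal value c^T x* = 41.25.
Solving the dual: y* = (0, 1, 0, 0.75).
  dual value b^T y* = 41.25.
Strong duality: c^T x* = b^T y*. Confirmed.

41.25


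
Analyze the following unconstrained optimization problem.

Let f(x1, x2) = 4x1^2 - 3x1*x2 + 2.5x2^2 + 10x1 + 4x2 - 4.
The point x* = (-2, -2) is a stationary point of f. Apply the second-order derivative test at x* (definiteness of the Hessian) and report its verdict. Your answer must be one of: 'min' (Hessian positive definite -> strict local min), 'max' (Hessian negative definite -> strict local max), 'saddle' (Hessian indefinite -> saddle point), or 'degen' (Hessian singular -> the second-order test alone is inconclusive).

Compute the Hessian H = grad^2 f:
  H = [[8, -3], [-3, 5]]
Verify stationarity: grad f(x*) = H x* + g = (0, 0).
Eigenvalues of H: 3.1459, 9.8541.
Both eigenvalues > 0, so H is positive definite -> x* is a strict local min.

min


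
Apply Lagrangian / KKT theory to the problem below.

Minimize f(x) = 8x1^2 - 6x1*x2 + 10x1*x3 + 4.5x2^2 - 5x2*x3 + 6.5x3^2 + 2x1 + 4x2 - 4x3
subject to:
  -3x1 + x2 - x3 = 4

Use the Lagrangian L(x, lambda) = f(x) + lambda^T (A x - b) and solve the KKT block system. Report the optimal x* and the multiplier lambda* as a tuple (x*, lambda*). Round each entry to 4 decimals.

Form the Lagrangian:
  L(x, lambda) = (1/2) x^T Q x + c^T x + lambda^T (A x - b)
Stationarity (grad_x L = 0): Q x + c + A^T lambda = 0.
Primal feasibility: A x = b.

This gives the KKT block system:
  [ Q   A^T ] [ x     ]   [-c ]
  [ A    0  ] [ lambda ] = [ b ]

Solving the linear system:
  x*      = (-1.9328, -0.5546, 1.2437)
  lambda* = (-4.3866)
  f(x*)   = 3.2437

x* = (-1.9328, -0.5546, 1.2437), lambda* = (-4.3866)


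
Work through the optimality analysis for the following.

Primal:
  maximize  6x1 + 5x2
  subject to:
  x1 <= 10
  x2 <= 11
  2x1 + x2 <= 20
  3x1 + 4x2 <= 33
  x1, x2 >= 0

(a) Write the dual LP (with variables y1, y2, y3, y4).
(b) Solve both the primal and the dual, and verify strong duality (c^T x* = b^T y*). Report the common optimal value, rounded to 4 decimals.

The standard primal-dual pair for 'max c^T x s.t. A x <= b, x >= 0' is:
  Dual:  min b^T y  s.t.  A^T y >= c,  y >= 0.

So the dual LP is:
  minimize  10y1 + 11y2 + 20y3 + 33y4
  subject to:
    y1 + 2y3 + 3y4 >= 6
    y2 + y3 + 4y4 >= 5
    y1, y2, y3, y4 >= 0

Solving the primal: x* = (9.4, 1.2).
  primal value c^T x* = 62.4.
Solving the dual: y* = (0, 0, 1.8, 0.8).
  dual value b^T y* = 62.4.
Strong duality: c^T x* = b^T y*. Confirmed.

62.4


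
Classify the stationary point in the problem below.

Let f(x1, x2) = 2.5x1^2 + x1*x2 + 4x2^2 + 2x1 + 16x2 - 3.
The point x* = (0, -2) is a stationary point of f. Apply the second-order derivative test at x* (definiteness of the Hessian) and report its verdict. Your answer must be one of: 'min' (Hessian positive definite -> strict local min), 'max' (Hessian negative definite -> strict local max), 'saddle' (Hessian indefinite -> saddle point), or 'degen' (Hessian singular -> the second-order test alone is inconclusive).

Compute the Hessian H = grad^2 f:
  H = [[5, 1], [1, 8]]
Verify stationarity: grad f(x*) = H x* + g = (0, 0).
Eigenvalues of H: 4.6972, 8.3028.
Both eigenvalues > 0, so H is positive definite -> x* is a strict local min.

min


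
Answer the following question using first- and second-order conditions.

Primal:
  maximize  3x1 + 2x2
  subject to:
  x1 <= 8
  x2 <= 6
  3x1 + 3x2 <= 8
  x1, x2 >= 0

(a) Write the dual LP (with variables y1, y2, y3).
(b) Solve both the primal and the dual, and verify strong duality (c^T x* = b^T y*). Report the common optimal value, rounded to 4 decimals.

The standard primal-dual pair for 'max c^T x s.t. A x <= b, x >= 0' is:
  Dual:  min b^T y  s.t.  A^T y >= c,  y >= 0.

So the dual LP is:
  minimize  8y1 + 6y2 + 8y3
  subject to:
    y1 + 3y3 >= 3
    y2 + 3y3 >= 2
    y1, y2, y3 >= 0

Solving the primal: x* = (2.6667, 0).
  primal value c^T x* = 8.
Solving the dual: y* = (0, 0, 1).
  dual value b^T y* = 8.
Strong duality: c^T x* = b^T y*. Confirmed.

8


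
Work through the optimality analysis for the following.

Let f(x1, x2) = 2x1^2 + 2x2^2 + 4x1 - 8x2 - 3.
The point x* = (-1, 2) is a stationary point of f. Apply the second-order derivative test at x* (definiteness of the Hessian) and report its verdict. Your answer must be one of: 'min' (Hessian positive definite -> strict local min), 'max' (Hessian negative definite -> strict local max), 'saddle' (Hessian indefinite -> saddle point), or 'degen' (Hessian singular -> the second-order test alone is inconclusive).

Compute the Hessian H = grad^2 f:
  H = [[4, 0], [0, 4]]
Verify stationarity: grad f(x*) = H x* + g = (0, 0).
Eigenvalues of H: 4, 4.
Both eigenvalues > 0, so H is positive definite -> x* is a strict local min.

min


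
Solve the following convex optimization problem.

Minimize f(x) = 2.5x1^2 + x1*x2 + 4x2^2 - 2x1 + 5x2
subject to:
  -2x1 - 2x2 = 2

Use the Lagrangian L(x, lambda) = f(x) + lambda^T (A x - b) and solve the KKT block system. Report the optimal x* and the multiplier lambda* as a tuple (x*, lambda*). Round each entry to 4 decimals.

Form the Lagrangian:
  L(x, lambda) = (1/2) x^T Q x + c^T x + lambda^T (A x - b)
Stationarity (grad_x L = 0): Q x + c + A^T lambda = 0.
Primal feasibility: A x = b.

This gives the KKT block system:
  [ Q   A^T ] [ x     ]   [-c ]
  [ A    0  ] [ lambda ] = [ b ]

Solving the linear system:
  x*      = (0, -1)
  lambda* = (-1.5)
  f(x*)   = -1

x* = (0, -1), lambda* = (-1.5)


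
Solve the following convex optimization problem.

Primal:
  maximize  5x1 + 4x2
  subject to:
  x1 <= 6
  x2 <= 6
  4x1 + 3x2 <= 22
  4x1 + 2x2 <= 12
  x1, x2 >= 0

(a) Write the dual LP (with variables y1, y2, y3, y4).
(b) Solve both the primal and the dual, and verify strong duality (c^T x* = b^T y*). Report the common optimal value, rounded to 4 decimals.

The standard primal-dual pair for 'max c^T x s.t. A x <= b, x >= 0' is:
  Dual:  min b^T y  s.t.  A^T y >= c,  y >= 0.

So the dual LP is:
  minimize  6y1 + 6y2 + 22y3 + 12y4
  subject to:
    y1 + 4y3 + 4y4 >= 5
    y2 + 3y3 + 2y4 >= 4
    y1, y2, y3, y4 >= 0

Solving the primal: x* = (0, 6).
  primal value c^T x* = 24.
Solving the dual: y* = (0, 1.5, 0, 1.25).
  dual value b^T y* = 24.
Strong duality: c^T x* = b^T y*. Confirmed.

24


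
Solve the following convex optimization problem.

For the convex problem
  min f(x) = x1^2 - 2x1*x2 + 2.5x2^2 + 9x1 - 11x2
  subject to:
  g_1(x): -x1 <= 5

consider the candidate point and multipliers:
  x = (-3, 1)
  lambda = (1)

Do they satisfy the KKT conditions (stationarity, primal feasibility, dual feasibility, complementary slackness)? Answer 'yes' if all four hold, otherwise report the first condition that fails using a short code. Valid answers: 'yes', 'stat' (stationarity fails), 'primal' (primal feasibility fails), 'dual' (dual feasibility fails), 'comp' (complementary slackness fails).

Gradient of f: grad f(x) = Q x + c = (1, 0)
Constraint values g_i(x) = a_i^T x - b_i:
  g_1((-3, 1)) = -2
Stationarity residual: grad f(x) + sum_i lambda_i a_i = (0, 0)
  -> stationarity OK
Primal feasibility (all g_i <= 0): OK
Dual feasibility (all lambda_i >= 0): OK
Complementary slackness (lambda_i * g_i(x) = 0 for all i): FAILS

Verdict: the first failing condition is complementary_slackness -> comp.

comp


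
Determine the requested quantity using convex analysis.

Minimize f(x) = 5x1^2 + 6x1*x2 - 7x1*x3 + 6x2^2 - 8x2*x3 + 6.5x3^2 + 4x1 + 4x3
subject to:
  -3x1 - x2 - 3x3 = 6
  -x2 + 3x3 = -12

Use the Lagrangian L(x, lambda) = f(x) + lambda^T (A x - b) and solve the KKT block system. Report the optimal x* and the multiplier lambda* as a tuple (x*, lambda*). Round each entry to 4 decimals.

Form the Lagrangian:
  L(x, lambda) = (1/2) x^T Q x + c^T x + lambda^T (A x - b)
Stationarity (grad_x L = 0): Q x + c + A^T lambda = 0.
Primal feasibility: A x = b.

This gives the KKT block system:
  [ Q   A^T ] [ x     ]   [-c ]
  [ A    0  ] [ lambda ] = [ b ]

Solving the linear system:
  x*      = (1.0145, 1.4783, -3.5072)
  lambda* = (15.8551, 36.029)
  f(x*)   = 163.6232

x* = (1.0145, 1.4783, -3.5072), lambda* = (15.8551, 36.029)


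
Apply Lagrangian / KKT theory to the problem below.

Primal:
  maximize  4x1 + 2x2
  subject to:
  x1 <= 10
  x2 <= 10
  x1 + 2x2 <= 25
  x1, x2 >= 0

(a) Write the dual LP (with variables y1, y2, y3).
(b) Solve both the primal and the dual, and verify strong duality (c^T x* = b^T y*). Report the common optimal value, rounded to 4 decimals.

The standard primal-dual pair for 'max c^T x s.t. A x <= b, x >= 0' is:
  Dual:  min b^T y  s.t.  A^T y >= c,  y >= 0.

So the dual LP is:
  minimize  10y1 + 10y2 + 25y3
  subject to:
    y1 + y3 >= 4
    y2 + 2y3 >= 2
    y1, y2, y3 >= 0

Solving the primal: x* = (10, 7.5).
  primal value c^T x* = 55.
Solving the dual: y* = (3, 0, 1).
  dual value b^T y* = 55.
Strong duality: c^T x* = b^T y*. Confirmed.

55


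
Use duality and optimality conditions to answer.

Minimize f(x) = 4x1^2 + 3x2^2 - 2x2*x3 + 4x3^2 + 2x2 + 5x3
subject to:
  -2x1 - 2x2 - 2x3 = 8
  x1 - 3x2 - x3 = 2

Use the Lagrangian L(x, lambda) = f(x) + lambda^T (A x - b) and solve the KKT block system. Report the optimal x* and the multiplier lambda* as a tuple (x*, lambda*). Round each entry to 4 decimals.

Form the Lagrangian:
  L(x, lambda) = (1/2) x^T Q x + c^T x + lambda^T (A x - b)
Stationarity (grad_x L = 0): Q x + c + A^T lambda = 0.
Primal feasibility: A x = b.

This gives the KKT block system:
  [ Q   A^T ] [ x     ]   [-c ]
  [ A    0  ] [ lambda ] = [ b ]

Solving the linear system:
  x*      = (-1.7037, -0.7037, -1.5926)
  lambda* = (-4.9907, 3.6481)
  f(x*)   = 11.6296

x* = (-1.7037, -0.7037, -1.5926), lambda* = (-4.9907, 3.6481)
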